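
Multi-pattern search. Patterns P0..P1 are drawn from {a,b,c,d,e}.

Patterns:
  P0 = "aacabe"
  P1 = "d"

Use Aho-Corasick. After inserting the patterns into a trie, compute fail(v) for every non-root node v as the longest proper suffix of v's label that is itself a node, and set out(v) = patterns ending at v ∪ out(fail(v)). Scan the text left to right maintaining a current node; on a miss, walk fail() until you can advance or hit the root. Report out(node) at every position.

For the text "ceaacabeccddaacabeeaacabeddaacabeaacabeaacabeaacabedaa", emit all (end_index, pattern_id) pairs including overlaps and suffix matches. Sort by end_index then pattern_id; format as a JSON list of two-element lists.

Build:
Trie nodes:
  n0 'ε': a→1 d→7
  n1 'a': a→2
  n2 'aa': c→3
  n3 'aac': a→4
  n4 'aaca': b→5
  n5 'aacab': e→6
  n6 'aacabe': ·  ←P0
  n7 'd': ·  ←P1

BFS fail/out derivation:
  fail(1) 'a': from fail(0)=0 chase 'a': 0 ⇒ 0;  out=∅∪out(0)=∅
  fail(7) 'd': from fail(0)=0 chase 'd': 0 ⇒ 0;  out={1}∪out(0)={1}
  fail(2) 'aa': from fail(1)=0 chase 'a': 0 ⇒ 1;  out=∅∪out(1)=∅
  fail(3) 'aac': from fail(2)=1 chase 'c': 1→0 ⇒ 0;  out=∅∪out(0)=∅
  fail(4) 'aaca': from fail(3)=0 chase 'a': 0 ⇒ 1;  out=∅∪out(1)=∅
  fail(5) 'aacab': from fail(4)=1 chase 'b': 1→0 ⇒ 0;  out=∅∪out(0)=∅
  fail(6) 'aacabe': from fail(5)=0 chase 'e': 0 ⇒ 0;  out={0}∪out(0)={0}

Run:
[0] read 'c'  n0⇒n0
[1] read 'e'  n0⇒n0
[2] read 'a'  n0⇒n1
[3] read 'a'  n1⇒n2
[4] read 'c'  n2⇒n3
[5] read 'a'  n3⇒n4
[6] read 'b'  n4⇒n5
[7] read 'e'  n5⇒n6  emit P0@[2:7]
[8] read 'c'  n6⇒n0 (via fail)
[9] read 'c'  n0⇒n0
[10] read 'd'  n0⇒n7  emit P1@[10:10]
[11] read 'd'  n7⇒n7 (via fail)  emit P1@[11:11]
[12] read 'a'  n7⇒n1 (via fail)
[13] read 'a'  n1⇒n2
[14] read 'c'  n2⇒n3
[15] read 'a'  n3⇒n4
[16] read 'b'  n4⇒n5
[17] read 'e'  n5⇒n6  emit P0@[12:17]
[18] read 'e'  n6⇒n0 (via fail)
[19] read 'a'  n0⇒n1
[20] read 'a'  n1⇒n2
[21] read 'c'  n2⇒n3
[22] read 'a'  n3⇒n4
[23] read 'b'  n4⇒n5
[24] read 'e'  n5⇒n6  emit P0@[19:24]
[25] read 'd'  n6⇒n7 (via fail)  emit P1@[25:25]
[26] read 'd'  n7⇒n7 (via fail)  emit P1@[26:26]
[27] read 'a'  n7⇒n1 (via fail)
[28] read 'a'  n1⇒n2
[29] read 'c'  n2⇒n3
[30] read 'a'  n3⇒n4
[31] read 'b'  n4⇒n5
[32] read 'e'  n5⇒n6  emit P0@[27:32]
[33] read 'a'  n6⇒n1 (via fail)
[34] read 'a'  n1⇒n2
[35] read 'c'  n2⇒n3
[36] read 'a'  n3⇒n4
[37] read 'b'  n4⇒n5
[38] read 'e'  n5⇒n6  emit P0@[33:38]
[39] read 'a'  n6⇒n1 (via fail)
[40] read 'a'  n1⇒n2
[41] read 'c'  n2⇒n3
[42] read 'a'  n3⇒n4
[43] read 'b'  n4⇒n5
[44] read 'e'  n5⇒n6  emit P0@[39:44]
[45] read 'a'  n6⇒n1 (via fail)
[46] read 'a'  n1⇒n2
[47] read 'c'  n2⇒n3
[48] read 'a'  n3⇒n4
[49] read 'b'  n4⇒n5
[50] read 'e'  n5⇒n6  emit P0@[45:50]
[51] read 'd'  n6⇒n7 (via fail)  emit P1@[51:51]
[52] read 'a'  n7⇒n1 (via fail)
[53] read 'a'  n1⇒n2

All matches (sorted): [[7,0],[10,1],[11,1],[17,0],[24,0],[25,1],[26,1],[32,0],[38,0],[44,0],[50,0],[51,1]]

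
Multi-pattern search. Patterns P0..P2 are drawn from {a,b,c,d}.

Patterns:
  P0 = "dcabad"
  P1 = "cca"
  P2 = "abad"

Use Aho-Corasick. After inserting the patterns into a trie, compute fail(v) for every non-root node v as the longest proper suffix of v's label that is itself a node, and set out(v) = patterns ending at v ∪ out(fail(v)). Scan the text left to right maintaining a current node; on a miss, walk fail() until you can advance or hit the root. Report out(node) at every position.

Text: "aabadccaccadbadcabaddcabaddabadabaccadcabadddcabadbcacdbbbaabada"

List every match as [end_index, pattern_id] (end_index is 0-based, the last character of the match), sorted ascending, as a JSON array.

Build automaton:
Trie nodes:
  0='ε' goto a→10 c→7 d→1
  1='d' goto c→2
  2='dc' goto a→3
  3='dca' goto b→4
  4='dcab' goto a→5
  5='dcaba' goto d→6
  6='dcabad' goto ·  [P0 ends]
  7='c' goto c→8
  8='cc' goto a→9
  9='cca' goto ·  [P1 ends]
  10='a' goto b→11
  11='ab' goto a→12
  12='aba' goto d→13
  13='abad' goto ·  [P2 ends]

Failure links (BFS by depth):
  fail(1) 'd': from fail(0)=0 chase 'd': 0 ⇒ 0;  out=∅∪out(0)=∅
  fail(7) 'c': from fail(0)=0 chase 'c': 0 ⇒ 0;  out=∅∪out(0)=∅
  fail(10) 'a': from fail(0)=0 chase 'a': 0 ⇒ 0;  out=∅∪out(0)=∅
  fail(2) 'dc': from fail(1)=0 chase 'c': 0 ⇒ 7;  out=∅∪out(7)=∅
  fail(8) 'cc': from fail(7)=0 chase 'c': 0 ⇒ 7;  out=∅∪out(7)=∅
  fail(11) 'ab': from fail(10)=0 chase 'b': 0 ⇒ 0;  out=∅∪out(0)=∅
  fail(3) 'dca': from fail(2)=7 chase 'a': 7→0 ⇒ 10;  out=∅∪out(10)=∅
  fail(9) 'cca': from fail(8)=7 chase 'a': 7→0 ⇒ 10;  out={1}∪out(10)={1}
  fail(12) 'aba': from fail(11)=0 chase 'a': 0 ⇒ 10;  out=∅∪out(10)=∅
  fail(4) 'dcab': from fail(3)=10 chase 'b': 10 ⇒ 11;  out=∅∪out(11)=∅
  fail(13) 'abad': from fail(12)=10 chase 'd': 10→0 ⇒ 1;  out={2}∪out(1)={2}
  fail(5) 'dcaba': from fail(4)=11 chase 'a': 11 ⇒ 12;  out=∅∪out(12)=∅
  fail(6) 'dcabad': from fail(5)=12 chase 'd': 12 ⇒ 13;  out={0}∪out(13)={0,2}

Scan:
i=0 'a': node 0→10
i=1 'a': node 10→10 (via fail)
i=2 'b': node 10→11
i=3 'a': node 11→12
i=4 'd': node 12→13  emit P2@[1:4]
i=5 'c': node 13→2 (via fail)
i=6 'c': node 2→8 (via fail)
i=7 'a': node 8→9  emit P1@[5:7]
i=8 'c': node 9→7 (via fail)
i=9 'c': node 7→8
i=10 'a': node 8→9  emit P1@[8:10]
i=11 'd': node 9→1 (via fail)
i=12 'b': node 1→0 (via fail)
i=13 'a': node 0→10
i=14 'd': node 10→1 (via fail)
i=15 'c': node 1→2
i=16 'a': node 2→3
i=17 'b': node 3→4
i=18 'a': node 4→5
i=19 'd': node 5→6  emit P0@[14:19],P2@[16:19]
i=20 'd': node 6→1 (via fail)
i=21 'c': node 1→2
i=22 'a': node 2→3
i=23 'b': node 3→4
i=24 'a': node 4→5
i=25 'd': node 5→6  emit P0@[20:25],P2@[22:25]
i=26 'd': node 6→1 (via fail)
i=27 'a': node 1→10 (via fail)
i=28 'b': node 10→11
i=29 'a': node 11→12
i=30 'd': node 12→13  emit P2@[27:30]
i=31 'a': node 13→10 (via fail)
i=32 'b': node 10→11
i=33 'a': node 11→12
i=34 'c': node 12→7 (via fail)
i=35 'c': node 7→8
i=36 'a': node 8→9  emit P1@[34:36]
i=37 'd': node 9→1 (via fail)
i=38 'c': node 1→2
i=39 'a': node 2→3
i=40 'b': node 3→4
i=41 'a': node 4→5
i=42 'd': node 5→6  emit P0@[37:42],P2@[39:42]
i=43 'd': node 6→1 (via fail)
i=44 'd': node 1→1 (via fail)
i=45 'c': node 1→2
i=46 'a': node 2→3
i=47 'b': node 3→4
i=48 'a': node 4→5
i=49 'd': node 5→6  emit P0@[44:49],P2@[46:49]
i=50 'b': node 6→0 (via fail)
i=51 'c': node 0→7
i=52 'a': node 7→10 (via fail)
i=53 'c': node 10→7 (via fail)
i=54 'd': node 7→1 (via fail)
i=55 'b': node 1→0 (via fail)
i=56 'b': node 0→0
i=57 'b': node 0→0
i=58 'a': node 0→10
i=59 'a': node 10→10 (via fail)
i=60 'b': node 10→11
i=61 'a': node 11→12
i=62 'd': node 12→13  emit P2@[59:62]
i=63 'a': node 13→10 (via fail)

Result: [[4,2],[7,1],[10,1],[19,0],[19,2],[25,0],[25,2],[30,2],[36,1],[42,0],[42,2],[49,0],[49,2],[62,2]]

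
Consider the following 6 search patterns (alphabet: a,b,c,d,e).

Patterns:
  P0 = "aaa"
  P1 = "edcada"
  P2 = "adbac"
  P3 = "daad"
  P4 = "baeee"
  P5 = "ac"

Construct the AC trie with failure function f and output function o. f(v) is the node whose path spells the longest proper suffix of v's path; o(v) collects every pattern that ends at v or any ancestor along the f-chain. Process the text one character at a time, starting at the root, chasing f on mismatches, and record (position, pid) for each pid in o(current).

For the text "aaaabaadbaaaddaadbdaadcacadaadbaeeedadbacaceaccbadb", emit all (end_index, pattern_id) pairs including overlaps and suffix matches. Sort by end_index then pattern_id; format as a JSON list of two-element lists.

Build:
Trie nodes:
  0='ε' goto a→1 b→18 d→14 e→4
  1='a' goto a→2 c→23 d→10
  2='aa' goto a→3
  3='aaa' goto ·  ←P0
  4='e' goto d→5
  5='ed' goto c→6
  6='edc' goto a→7
  7='edca' goto d→8
  8='edcad' goto a→9
  9='edcada' goto ·  ←P1
  10='ad' goto b→11
  11='adb' goto a→12
  12='adba' goto c→13
  13='adbac' goto ·  ←P2
  14='d' goto a→15
  15='da' goto a→16
  16='daa' goto d→17
  17='daad' goto ·  ←P3
  18='b' goto a→19
  19='ba' goto e→20
  20='bae' goto e→21
  21='baee' goto e→22
  22='baeee' goto ·  ←P4
  23='ac' goto ·  ←P5

Failure links (BFS by depth):
  fail(1) 'a': from fail(0)=0 chase 'a': 0 ⇒ 0;  out=∅∪out(0)=∅
  fail(4) 'e': from fail(0)=0 chase 'e': 0 ⇒ 0;  out=∅∪out(0)=∅
  fail(14) 'd': from fail(0)=0 chase 'd': 0 ⇒ 0;  out=∅∪out(0)=∅
  fail(18) 'b': from fail(0)=0 chase 'b': 0 ⇒ 0;  out=∅∪out(0)=∅
  fail(2) 'aa': from fail(1)=0 chase 'a': 0 ⇒ 1;  out=∅∪out(1)=∅
  fail(5) 'ed': from fail(4)=0 chase 'd': 0 ⇒ 14;  out=∅∪out(14)=∅
  fail(10) 'ad': from fail(1)=0 chase 'd': 0 ⇒ 14;  out=∅∪out(14)=∅
  fail(15) 'da': from fail(14)=0 chase 'a': 0 ⇒ 1;  out=∅∪out(1)=∅
  fail(19) 'ba': from fail(18)=0 chase 'a': 0 ⇒ 1;  out=∅∪out(1)=∅
  fail(23) 'ac': from fail(1)=0 chase 'c': 0 ⇒ 0;  out={5}∪out(0)={5}
  fail(3) 'aaa': from fail(2)=1 chase 'a': 1 ⇒ 2;  out={0}∪out(2)={0}
  fail(6) 'edc': from fail(5)=14 chase 'c': 14→0 ⇒ 0;  out=∅∪out(0)=∅
  fail(11) 'adb': from fail(10)=14 chase 'b': 14→0 ⇒ 18;  out=∅∪out(18)=∅
  fail(16) 'daa': from fail(15)=1 chase 'a': 1 ⇒ 2;  out=∅∪out(2)=∅
  fail(20) 'bae': from fail(19)=1 chase 'e': 1→0 ⇒ 4;  out=∅∪out(4)=∅
  fail(7) 'edca': from fail(6)=0 chase 'a': 0 ⇒ 1;  out=∅∪out(1)=∅
  fail(12) 'adba': from fail(11)=18 chase 'a': 18 ⇒ 19;  out=∅∪out(19)=∅
  fail(17) 'daad': from fail(16)=2 chase 'd': 2→1 ⇒ 10;  out={3}∪out(10)={3}
  fail(21) 'baee': from fail(20)=4 chase 'e': 4→0 ⇒ 4;  out=∅∪out(4)=∅
  fail(8) 'edcad': from fail(7)=1 chase 'd': 1 ⇒ 10;  out=∅∪out(10)=∅
  fail(13) 'adbac': from fail(12)=19 chase 'c': 19→1 ⇒ 23;  out={2}∪out(23)={2,5}
  fail(22) 'baeee': from fail(21)=4 chase 'e': 4→0 ⇒ 4;  out={4}∪out(4)={4}
  fail(9) 'edcada': from fail(8)=10 chase 'a': 10→14 ⇒ 15;  out={1}∪out(15)={1}

Run:
[0] read 'a'  n0⇒n1
[1] read 'a'  n1⇒n2
[2] read 'a'  n2⇒n3  → match P0@[0:2]
[3] read 'a'  n3⇒n3 (fail-walked)  → match P0@[1:3]
[4] read 'b'  n3⇒n18 (fail-walked)
[5] read 'a'  n18⇒n19
[6] read 'a'  n19⇒n2 (fail-walked)
[7] read 'd'  n2⇒n10 (fail-walked)
[8] read 'b'  n10⇒n11
[9] read 'a'  n11⇒n12
[10] read 'a'  n12⇒n2 (fail-walked)
[11] read 'a'  n2⇒n3  → match P0@[9:11]
[12] read 'd'  n3⇒n10 (fail-walked)
[13] read 'd'  n10⇒n14 (fail-walked)
[14] read 'a'  n14⇒n15
[15] read 'a'  n15⇒n16
[16] read 'd'  n16⇒n17  → match P3@[13:16]
[17] read 'b'  n17⇒n11 (fail-walked)
[18] read 'd'  n11⇒n14 (fail-walked)
[19] read 'a'  n14⇒n15
[20] read 'a'  n15⇒n16
[21] read 'd'  n16⇒n17  → match P3@[18:21]
[22] read 'c'  n17⇒n0 (fail-walked)
[23] read 'a'  n0⇒n1
[24] read 'c'  n1⇒n23  → match P5@[23:24]
[25] read 'a'  n23⇒n1 (fail-walked)
[26] read 'd'  n1⇒n10
[27] read 'a'  n10⇒n15 (fail-walked)
[28] read 'a'  n15⇒n16
[29] read 'd'  n16⇒n17  → match P3@[26:29]
[30] read 'b'  n17⇒n11 (fail-walked)
[31] read 'a'  n11⇒n12
[32] read 'e'  n12⇒n20 (fail-walked)
[33] read 'e'  n20⇒n21
[34] read 'e'  n21⇒n22  → match P4@[30:34]
[35] read 'd'  n22⇒n5 (fail-walked)
[36] read 'a'  n5⇒n15 (fail-walked)
[37] read 'd'  n15⇒n10 (fail-walked)
[38] read 'b'  n10⇒n11
[39] read 'a'  n11⇒n12
[40] read 'c'  n12⇒n13  → match P2@[36:40],P5@[39:40]
[41] read 'a'  n13⇒n1 (fail-walked)
[42] read 'c'  n1⇒n23  → match P5@[41:42]
[43] read 'e'  n23⇒n4 (fail-walked)
[44] read 'a'  n4⇒n1 (fail-walked)
[45] read 'c'  n1⇒n23  → match P5@[44:45]
[46] read 'c'  n23⇒n0 (fail-walked)
[47] read 'b'  n0⇒n18
[48] read 'a'  n18⇒n19
[49] read 'd'  n19⇒n10 (fail-walked)
[50] read 'b'  n10⇒n11

Result: [[2,0],[3,0],[11,0],[16,3],[21,3],[24,5],[29,3],[34,4],[40,2],[40,5],[42,5],[45,5]]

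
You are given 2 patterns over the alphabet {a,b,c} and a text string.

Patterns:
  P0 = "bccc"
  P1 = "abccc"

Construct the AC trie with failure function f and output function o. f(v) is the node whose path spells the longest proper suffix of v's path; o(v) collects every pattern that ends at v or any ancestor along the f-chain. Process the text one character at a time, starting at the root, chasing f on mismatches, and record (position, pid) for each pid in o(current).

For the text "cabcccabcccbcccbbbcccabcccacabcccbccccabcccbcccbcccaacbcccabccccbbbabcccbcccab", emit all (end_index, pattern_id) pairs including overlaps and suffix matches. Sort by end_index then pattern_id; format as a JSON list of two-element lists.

Build:
Trie nodes:
  0='ε' goto a→5 b→1
  1='b' goto c→2
  2='bc' goto c→3
  3='bcc' goto c→4
  4='bccc' goto ·  ←P0
  5='a' goto b→6
  6='ab' goto c→7
  7='abc' goto c→8
  8='abcc' goto c→9
  9='abccc' goto ·  ←P1

BFS fail/out derivation:
  fail(1) 'b': from fail(0)=0 chase 'b': 0 ⇒ 0;  out=∅∪out(0)=∅
  fail(5) 'a': from fail(0)=0 chase 'a': 0 ⇒ 0;  out=∅∪out(0)=∅
  fail(2) 'bc': from fail(1)=0 chase 'c': 0 ⇒ 0;  out=∅∪out(0)=∅
  fail(6) 'ab': from fail(5)=0 chase 'b': 0 ⇒ 1;  out=∅∪out(1)=∅
  fail(3) 'bcc': from fail(2)=0 chase 'c': 0 ⇒ 0;  out=∅∪out(0)=∅
  fail(7) 'abc': from fail(6)=1 chase 'c': 1 ⇒ 2;  out=∅∪out(2)=∅
  fail(4) 'bccc': from fail(3)=0 chase 'c': 0 ⇒ 0;  out={0}∪out(0)={0}
  fail(8) 'abcc': from fail(7)=2 chase 'c': 2 ⇒ 3;  out=∅∪out(3)=∅
  fail(9) 'abccc': from fail(8)=3 chase 'c': 3 ⇒ 4;  out={1}∪out(4)={0,1}

Run:
pos 0 'c': at 0
pos 1 'a': at 5
pos 2 'b': at 6
pos 3 'c': at 7
pos 4 'c': at 8
pos 5 'c': at 9  emit P0@[2:5],P1@[1:5]
pos 6 'a': at 5 ·f
pos 7 'b': at 6
pos 8 'c': at 7
pos 9 'c': at 8
pos 10 'c': at 9  emit P0@[7:10],P1@[6:10]
pos 11 'b': at 1 ·f
pos 12 'c': at 2
pos 13 'c': at 3
pos 14 'c': at 4  emit P0@[11:14]
pos 15 'b': at 1 ·f
pos 16 'b': at 1 ·f
pos 17 'b': at 1 ·f
pos 18 'c': at 2
pos 19 'c': at 3
pos 20 'c': at 4  emit P0@[17:20]
pos 21 'a': at 5 ·f
pos 22 'b': at 6
pos 23 'c': at 7
pos 24 'c': at 8
pos 25 'c': at 9  emit P0@[22:25],P1@[21:25]
pos 26 'a': at 5 ·f
pos 27 'c': at 0 ·f
pos 28 'a': at 5
pos 29 'b': at 6
pos 30 'c': at 7
pos 31 'c': at 8
pos 32 'c': at 9  emit P0@[29:32],P1@[28:32]
pos 33 'b': at 1 ·f
pos 34 'c': at 2
pos 35 'c': at 3
pos 36 'c': at 4  emit P0@[33:36]
pos 37 'c': at 0 ·f
pos 38 'a': at 5
pos 39 'b': at 6
pos 40 'c': at 7
pos 41 'c': at 8
pos 42 'c': at 9  emit P0@[39:42],P1@[38:42]
pos 43 'b': at 1 ·f
pos 44 'c': at 2
pos 45 'c': at 3
pos 46 'c': at 4  emit P0@[43:46]
pos 47 'b': at 1 ·f
pos 48 'c': at 2
pos 49 'c': at 3
pos 50 'c': at 4  emit P0@[47:50]
pos 51 'a': at 5 ·f
pos 52 'a': at 5 ·f
pos 53 'c': at 0 ·f
pos 54 'b': at 1
pos 55 'c': at 2
pos 56 'c': at 3
pos 57 'c': at 4  emit P0@[54:57]
pos 58 'a': at 5 ·f
pos 59 'b': at 6
pos 60 'c': at 7
pos 61 'c': at 8
pos 62 'c': at 9  emit P0@[59:62],P1@[58:62]
pos 63 'c': at 0 ·f
pos 64 'b': at 1
pos 65 'b': at 1 ·f
pos 66 'b': at 1 ·f
pos 67 'a': at 5 ·f
pos 68 'b': at 6
pos 69 'c': at 7
pos 70 'c': at 8
pos 71 'c': at 9  emit P0@[68:71],P1@[67:71]
pos 72 'b': at 1 ·f
pos 73 'c': at 2
pos 74 'c': at 3
pos 75 'c': at 4  emit P0@[72:75]
pos 76 'a': at 5 ·f
pos 77 'b': at 6

Result: [[5,0],[5,1],[10,0],[10,1],[14,0],[20,0],[25,0],[25,1],[32,0],[32,1],[36,0],[42,0],[42,1],[46,0],[50,0],[57,0],[62,0],[62,1],[71,0],[71,1],[75,0]]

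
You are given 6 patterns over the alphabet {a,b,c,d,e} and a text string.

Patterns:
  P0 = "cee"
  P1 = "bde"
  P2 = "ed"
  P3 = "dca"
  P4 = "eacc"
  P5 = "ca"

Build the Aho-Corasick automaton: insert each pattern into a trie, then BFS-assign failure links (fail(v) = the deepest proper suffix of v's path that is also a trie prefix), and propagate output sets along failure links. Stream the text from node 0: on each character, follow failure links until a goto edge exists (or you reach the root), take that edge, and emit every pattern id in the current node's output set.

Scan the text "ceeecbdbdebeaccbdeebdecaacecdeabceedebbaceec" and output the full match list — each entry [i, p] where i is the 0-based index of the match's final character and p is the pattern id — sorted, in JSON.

Build:
Trie nodes:
  0='ε' goto b→4 c→1 d→9 e→7
  1='c' goto a→15 e→2
  2='ce' goto e→3
  3='cee' goto ·  [P0 ends]
  4='b' goto d→5
  5='bd' goto e→6
  6='bde' goto ·  [P1 ends]
  7='e' goto a→12 d→8
  8='ed' goto ·  [P2 ends]
  9='d' goto c→10
  10='dc' goto a→11
  11='dca' goto ·  [P3 ends]
  12='ea' goto c→13
  13='eac' goto c→14
  14='eacc' goto ·  [P4 ends]
  15='ca' goto ·  [P5 ends]

Failure links (BFS by depth):
  fail(1) 'c': from fail(0)=0 chase 'c': 0 ⇒ 0;  out=∅∪out(0)=∅
  fail(4) 'b': from fail(0)=0 chase 'b': 0 ⇒ 0;  out=∅∪out(0)=∅
  fail(7) 'e': from fail(0)=0 chase 'e': 0 ⇒ 0;  out=∅∪out(0)=∅
  fail(9) 'd': from fail(0)=0 chase 'd': 0 ⇒ 0;  out=∅∪out(0)=∅
  fail(2) 'ce': from fail(1)=0 chase 'e': 0 ⇒ 7;  out=∅∪out(7)=∅
  fail(5) 'bd': from fail(4)=0 chase 'd': 0 ⇒ 9;  out=∅∪out(9)=∅
  fail(8) 'ed': from fail(7)=0 chase 'd': 0 ⇒ 9;  out={2}∪out(9)={2}
  fail(10) 'dc': from fail(9)=0 chase 'c': 0 ⇒ 1;  out=∅∪out(1)=∅
  fail(12) 'ea': from fail(7)=0 chase 'a': 0 ⇒ 0;  out=∅∪out(0)=∅
  fail(15) 'ca': from fail(1)=0 chase 'a': 0 ⇒ 0;  out={5}∪out(0)={5}
  fail(3) 'cee': from fail(2)=7 chase 'e': 7→0 ⇒ 7;  out={0}∪out(7)={0}
  fail(6) 'bde': from fail(5)=9 chase 'e': 9→0 ⇒ 7;  out={1}∪out(7)={1}
  fail(11) 'dca': from fail(10)=1 chase 'a': 1 ⇒ 15;  out={3}∪out(15)={3,5}
  fail(13) 'eac': from fail(12)=0 chase 'c': 0 ⇒ 1;  out=∅∪out(1)=∅
  fail(14) 'eacc': from fail(13)=1 chase 'c': 1→0 ⇒ 1;  out={4}∪out(1)={4}

Run:
pos 0 'c': at 1
pos 1 'e': at 2
pos 2 'e': at 3  ** P0@[0:2]
pos 3 'e': at 7 ·f
pos 4 'c': at 1 ·f
pos 5 'b': at 4 ·f
pos 6 'd': at 5
pos 7 'b': at 4 ·f
pos 8 'd': at 5
pos 9 'e': at 6  ** P1@[7:9]
pos 10 'b': at 4 ·f
pos 11 'e': at 7 ·f
pos 12 'a': at 12
pos 13 'c': at 13
pos 14 'c': at 14  ** P4@[11:14]
pos 15 'b': at 4 ·f
pos 16 'd': at 5
pos 17 'e': at 6  ** P1@[15:17]
pos 18 'e': at 7 ·f
pos 19 'b': at 4 ·f
pos 20 'd': at 5
pos 21 'e': at 6  ** P1@[19:21]
pos 22 'c': at 1 ·f
pos 23 'a': at 15  ** P5@[22:23]
pos 24 'a': at 0 ·f
pos 25 'c': at 1
pos 26 'e': at 2
pos 27 'c': at 1 ·f
pos 28 'd': at 9 ·f
pos 29 'e': at 7 ·f
pos 30 'a': at 12
pos 31 'b': at 4 ·f
pos 32 'c': at 1 ·f
pos 33 'e': at 2
pos 34 'e': at 3  ** P0@[32:34]
pos 35 'd': at 8 ·f  ** P2@[34:35]
pos 36 'e': at 7 ·f
pos 37 'b': at 4 ·f
pos 38 'b': at 4 ·f
pos 39 'a': at 0 ·f
pos 40 'c': at 1
pos 41 'e': at 2
pos 42 'e': at 3  ** P0@[40:42]
pos 43 'c': at 1 ·f

All matches (sorted): [[2,0],[9,1],[14,4],[17,1],[21,1],[23,5],[34,0],[35,2],[42,0]]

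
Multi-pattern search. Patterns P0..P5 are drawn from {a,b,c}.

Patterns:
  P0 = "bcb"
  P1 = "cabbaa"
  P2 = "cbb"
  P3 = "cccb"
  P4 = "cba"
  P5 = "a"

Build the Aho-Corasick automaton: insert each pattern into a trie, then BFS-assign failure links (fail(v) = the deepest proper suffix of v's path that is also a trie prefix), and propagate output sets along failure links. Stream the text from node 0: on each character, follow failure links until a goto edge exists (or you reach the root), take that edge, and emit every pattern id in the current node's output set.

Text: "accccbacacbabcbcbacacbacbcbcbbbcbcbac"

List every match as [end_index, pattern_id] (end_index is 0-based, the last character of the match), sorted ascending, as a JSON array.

Build:
Trie (insert patterns):
  n0 'ε': a→16 b→1 c→4
  n1 'b': c→2
  n2 'bc': b→3
  n3 'bcb': ·  ←P0
  n4 'c': a→5 b→10 c→12
  n5 'ca': b→6
  n6 'cab': b→7
  n7 'cabb': a→8
  n8 'cabba': a→9
  n9 'cabbaa': ·  ←P1
  n10 'cb': a→15 b→11
  n11 'cbb': ·  ←P2
  n12 'cc': c→13
  n13 'ccc': b→14
  n14 'cccb': ·  ←P3
  n15 'cba': ·  ←P4
  n16 'a': ·  ←P5

Failure links (BFS by depth):
  fail(1) 'b': from fail(0)=0 chase 'b': 0 ⇒ 0;  out=∅∪out(0)=∅
  fail(4) 'c': from fail(0)=0 chase 'c': 0 ⇒ 0;  out=∅∪out(0)=∅
  fail(16) 'a': from fail(0)=0 chase 'a': 0 ⇒ 0;  out={5}∪out(0)={5}
  fail(2) 'bc': from fail(1)=0 chase 'c': 0 ⇒ 4;  out=∅∪out(4)=∅
  fail(5) 'ca': from fail(4)=0 chase 'a': 0 ⇒ 16;  out=∅∪out(16)={5}
  fail(10) 'cb': from fail(4)=0 chase 'b': 0 ⇒ 1;  out=∅∪out(1)=∅
  fail(12) 'cc': from fail(4)=0 chase 'c': 0 ⇒ 4;  out=∅∪out(4)=∅
  fail(3) 'bcb': from fail(2)=4 chase 'b': 4 ⇒ 10;  out={0}∪out(10)={0}
  fail(6) 'cab': from fail(5)=16 chase 'b': 16→0 ⇒ 1;  out=∅∪out(1)=∅
  fail(11) 'cbb': from fail(10)=1 chase 'b': 1→0 ⇒ 1;  out={2}∪out(1)={2}
  fail(13) 'ccc': from fail(12)=4 chase 'c': 4 ⇒ 12;  out=∅∪out(12)=∅
  fail(15) 'cba': from fail(10)=1 chase 'a': 1→0 ⇒ 16;  out={4}∪out(16)={4,5}
  fail(7) 'cabb': from fail(6)=1 chase 'b': 1→0 ⇒ 1;  out=∅∪out(1)=∅
  fail(14) 'cccb': from fail(13)=12 chase 'b': 12→4 ⇒ 10;  out={3}∪out(10)={3}
  fail(8) 'cabba': from fail(7)=1 chase 'a': 1→0 ⇒ 16;  out=∅∪out(16)={5}
  fail(9) 'cabbaa': from fail(8)=16 chase 'a': 16→0 ⇒ 16;  out={1}∪out(16)={1,5}

Text stream:
[0] read 'a'  n0⇒n16  → match P5@[0:0]
[1] read 'c'  n16⇒n4 (fail-walked)
[2] read 'c'  n4⇒n12
[3] read 'c'  n12⇒n13
[4] read 'c'  n13⇒n13 (fail-walked)
[5] read 'b'  n13⇒n14  → match P3@[2:5]
[6] read 'a'  n14⇒n15 (fail-walked)  → match P4@[4:6],P5@[6:6]
[7] read 'c'  n15⇒n4 (fail-walked)
[8] read 'a'  n4⇒n5  → match P5@[8:8]
[9] read 'c'  n5⇒n4 (fail-walked)
[10] read 'b'  n4⇒n10
[11] read 'a'  n10⇒n15  → match P4@[9:11],P5@[11:11]
[12] read 'b'  n15⇒n1 (fail-walked)
[13] read 'c'  n1⇒n2
[14] read 'b'  n2⇒n3  → match P0@[12:14]
[15] read 'c'  n3⇒n2 (fail-walked)
[16] read 'b'  n2⇒n3  → match P0@[14:16]
[17] read 'a'  n3⇒n15 (fail-walked)  → match P4@[15:17],P5@[17:17]
[18] read 'c'  n15⇒n4 (fail-walked)
[19] read 'a'  n4⇒n5  → match P5@[19:19]
[20] read 'c'  n5⇒n4 (fail-walked)
[21] read 'b'  n4⇒n10
[22] read 'a'  n10⇒n15  → match P4@[20:22],P5@[22:22]
[23] read 'c'  n15⇒n4 (fail-walked)
[24] read 'b'  n4⇒n10
[25] read 'c'  n10⇒n2 (fail-walked)
[26] read 'b'  n2⇒n3  → match P0@[24:26]
[27] read 'c'  n3⇒n2 (fail-walked)
[28] read 'b'  n2⇒n3  → match P0@[26:28]
[29] read 'b'  n3⇒n11 (fail-walked)  → match P2@[27:29]
[30] read 'b'  n11⇒n1 (fail-walked)
[31] read 'c'  n1⇒n2
[32] read 'b'  n2⇒n3  → match P0@[30:32]
[33] read 'c'  n3⇒n2 (fail-walked)
[34] read 'b'  n2⇒n3  → match P0@[32:34]
[35] read 'a'  n3⇒n15 (fail-walked)  → match P4@[33:35],P5@[35:35]
[36] read 'c'  n15⇒n4 (fail-walked)

Matches: [[0,5],[5,3],[6,4],[6,5],[8,5],[11,4],[11,5],[14,0],[16,0],[17,4],[17,5],[19,5],[22,4],[22,5],[26,0],[28,0],[29,2],[32,0],[34,0],[35,4],[35,5]]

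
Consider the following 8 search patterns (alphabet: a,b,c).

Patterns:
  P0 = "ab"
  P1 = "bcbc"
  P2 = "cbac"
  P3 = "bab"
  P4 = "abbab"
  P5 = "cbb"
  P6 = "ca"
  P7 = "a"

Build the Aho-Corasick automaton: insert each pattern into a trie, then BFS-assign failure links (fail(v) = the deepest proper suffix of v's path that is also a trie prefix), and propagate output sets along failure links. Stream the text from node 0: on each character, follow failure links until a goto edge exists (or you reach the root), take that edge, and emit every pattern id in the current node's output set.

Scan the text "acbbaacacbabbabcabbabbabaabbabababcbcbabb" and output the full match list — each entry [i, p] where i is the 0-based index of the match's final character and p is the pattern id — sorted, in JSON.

Build:
Trie (insert patterns):
  0='ε' goto a→1 b→3 c→7
  1='a' goto b→2  ←P7
  2='ab' goto b→13  ←P0
  3='b' goto a→11 c→4
  4='bc' goto b→5
  5='bcb' goto c→6
  6='bcbc' goto ·  ←P1
  7='c' goto a→17 b→8
  8='cb' goto a→9 b→16
  9='cba' goto c→10
  10='cbac' goto ·  ←P2
  11='ba' goto b→12
  12='bab' goto ·  ←P3
  13='abb' goto a→14
  14='abba' goto b→15
  15='abbab' goto ·  ←P4
  16='cbb' goto ·  ←P5
  17='ca' goto ·  ←P6

Failure links (BFS by depth):
  fail(1) 'a': from fail(0)=0 chase 'a': 0 ⇒ 0;  out={7}∪out(0)={7}
  fail(3) 'b': from fail(0)=0 chase 'b': 0 ⇒ 0;  out=∅∪out(0)=∅
  fail(7) 'c': from fail(0)=0 chase 'c': 0 ⇒ 0;  out=∅∪out(0)=∅
  fail(2) 'ab': from fail(1)=0 chase 'b': 0 ⇒ 3;  out={0}∪out(3)={0}
  fail(4) 'bc': from fail(3)=0 chase 'c': 0 ⇒ 7;  out=∅∪out(7)=∅
  fail(8) 'cb': from fail(7)=0 chase 'b': 0 ⇒ 3;  out=∅∪out(3)=∅
  fail(11) 'ba': from fail(3)=0 chase 'a': 0 ⇒ 1;  out=∅∪out(1)={7}
  fail(17) 'ca': from fail(7)=0 chase 'a': 0 ⇒ 1;  out={6}∪out(1)={6,7}
  fail(5) 'bcb': from fail(4)=7 chase 'b': 7 ⇒ 8;  out=∅∪out(8)=∅
  fail(9) 'cba': from fail(8)=3 chase 'a': 3 ⇒ 11;  out=∅∪out(11)={7}
  fail(12) 'bab': from fail(11)=1 chase 'b': 1 ⇒ 2;  out={3}∪out(2)={0,3}
  fail(13) 'abb': from fail(2)=3 chase 'b': 3→0 ⇒ 3;  out=∅∪out(3)=∅
  fail(16) 'cbb': from fail(8)=3 chase 'b': 3→0 ⇒ 3;  out={5}∪out(3)={5}
  fail(6) 'bcbc': from fail(5)=8 chase 'c': 8→3 ⇒ 4;  out={1}∪out(4)={1}
  fail(10) 'cbac': from fail(9)=11 chase 'c': 11→1→0 ⇒ 7;  out={2}∪out(7)={2}
  fail(14) 'abba': from fail(13)=3 chase 'a': 3 ⇒ 11;  out=∅∪out(11)={7}
  fail(15) 'abbab': from fail(14)=11 chase 'b': 11 ⇒ 12;  out={4}∪out(12)={0,3,4}

Run:
[0] read 'a'  n0⇒n1  → match P7@[0:0]
[1] read 'c'  n1⇒n7 ·f
[2] read 'b'  n7⇒n8
[3] read 'b'  n8⇒n16  → match P5@[1:3]
[4] read 'a'  n16⇒n11 ·f  → match P7@[4:4]
[5] read 'a'  n11⇒n1 ·f  → match P7@[5:5]
[6] read 'c'  n1⇒n7 ·f
[7] read 'a'  n7⇒n17  → match P6@[6:7],P7@[7:7]
[8] read 'c'  n17⇒n7 ·f
[9] read 'b'  n7⇒n8
[10] read 'a'  n8⇒n9  → match P7@[10:10]
[11] read 'b'  n9⇒n12 ·f  → match P0@[10:11],P3@[9:11]
[12] read 'b'  n12⇒n13 ·f
[13] read 'a'  n13⇒n14  → match P7@[13:13]
[14] read 'b'  n14⇒n15  → match P0@[13:14],P3@[12:14],P4@[10:14]
[15] read 'c'  n15⇒n4 ·f
[16] read 'a'  n4⇒n17 ·f  → match P6@[15:16],P7@[16:16]
[17] read 'b'  n17⇒n2 ·f  → match P0@[16:17]
[18] read 'b'  n2⇒n13
[19] read 'a'  n13⇒n14  → match P7@[19:19]
[20] read 'b'  n14⇒n15  → match P0@[19:20],P3@[18:20],P4@[16:20]
[21] read 'b'  n15⇒n13 ·f
[22] read 'a'  n13⇒n14  → match P7@[22:22]
[23] read 'b'  n14⇒n15  → match P0@[22:23],P3@[21:23],P4@[19:23]
[24] read 'a'  n15⇒n11 ·f  → match P7@[24:24]
[25] read 'a'  n11⇒n1 ·f  → match P7@[25:25]
[26] read 'b'  n1⇒n2  → match P0@[25:26]
[27] read 'b'  n2⇒n13
[28] read 'a'  n13⇒n14  → match P7@[28:28]
[29] read 'b'  n14⇒n15  → match P0@[28:29],P3@[27:29],P4@[25:29]
[30] read 'a'  n15⇒n11 ·f  → match P7@[30:30]
[31] read 'b'  n11⇒n12  → match P0@[30:31],P3@[29:31]
[32] read 'a'  n12⇒n11 ·f  → match P7@[32:32]
[33] read 'b'  n11⇒n12  → match P0@[32:33],P3@[31:33]
[34] read 'c'  n12⇒n4 ·f
[35] read 'b'  n4⇒n5
[36] read 'c'  n5⇒n6  → match P1@[33:36]
[37] read 'b'  n6⇒n5 ·f
[38] read 'a'  n5⇒n9 ·f  → match P7@[38:38]
[39] read 'b'  n9⇒n12 ·f  → match P0@[38:39],P3@[37:39]
[40] read 'b'  n12⇒n13 ·f

All matches (sorted): [[0,7],[3,5],[4,7],[5,7],[7,6],[7,7],[10,7],[11,0],[11,3],[13,7],[14,0],[14,3],[14,4],[16,6],[16,7],[17,0],[19,7],[20,0],[20,3],[20,4],[22,7],[23,0],[23,3],[23,4],[24,7],[25,7],[26,0],[28,7],[29,0],[29,3],[29,4],[30,7],[31,0],[31,3],[32,7],[33,0],[33,3],[36,1],[38,7],[39,0],[39,3]]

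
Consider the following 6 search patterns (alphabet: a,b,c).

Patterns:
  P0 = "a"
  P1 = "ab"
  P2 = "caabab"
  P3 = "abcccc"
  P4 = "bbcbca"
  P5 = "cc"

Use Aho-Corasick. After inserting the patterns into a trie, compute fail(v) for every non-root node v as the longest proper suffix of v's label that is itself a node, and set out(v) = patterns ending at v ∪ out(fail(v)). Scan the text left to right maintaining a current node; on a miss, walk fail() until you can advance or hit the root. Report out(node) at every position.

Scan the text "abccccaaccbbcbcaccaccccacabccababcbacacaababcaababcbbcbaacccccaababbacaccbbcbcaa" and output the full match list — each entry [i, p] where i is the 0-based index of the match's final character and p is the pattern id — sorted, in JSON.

Build:
Trie nodes:
  0='ε' goto a→1 b→13 c→3
  1='a' goto b→2  ←P0
  2='ab' goto c→9  ←P1
  3='c' goto a→4 c→19
  4='ca' goto a→5
  5='caa' goto b→6
  6='caab' goto a→7
  7='caaba' goto b→8
  8='caabab' goto ·  ←P2
  9='abc' goto c→10
  10='abcc' goto c→11
  11='abccc' goto c→12
  12='abcccc' goto ·  ←P3
  13='b' goto b→14
  14='bb' goto c→15
  15='bbc' goto b→16
  16='bbcb' goto c→17
  17='bbcbc' goto a→18
  18='bbcbca' goto ·  ←P4
  19='cc' goto ·  ←P5

Failure links (BFS by depth):
  fail(1) 'a': from fail(0)=0 chase 'a': 0 ⇒ 0;  out={0}∪out(0)={0}
  fail(3) 'c': from fail(0)=0 chase 'c': 0 ⇒ 0;  out=∅∪out(0)=∅
  fail(13) 'b': from fail(0)=0 chase 'b': 0 ⇒ 0;  out=∅∪out(0)=∅
  fail(2) 'ab': from fail(1)=0 chase 'b': 0 ⇒ 13;  out={1}∪out(13)={1}
  fail(4) 'ca': from fail(3)=0 chase 'a': 0 ⇒ 1;  out=∅∪out(1)={0}
  fail(14) 'bb': from fail(13)=0 chase 'b': 0 ⇒ 13;  out=∅∪out(13)=∅
  fail(19) 'cc': from fail(3)=0 chase 'c': 0 ⇒ 3;  out={5}∪out(3)={5}
  fail(5) 'caa': from fail(4)=1 chase 'a': 1→0 ⇒ 1;  out=∅∪out(1)={0}
  fail(9) 'abc': from fail(2)=13 chase 'c': 13→0 ⇒ 3;  out=∅∪out(3)=∅
  fail(15) 'bbc': from fail(14)=13 chase 'c': 13→0 ⇒ 3;  out=∅∪out(3)=∅
  fail(6) 'caab': from fail(5)=1 chase 'b': 1 ⇒ 2;  out=∅∪out(2)={1}
  fail(10) 'abcc': from fail(9)=3 chase 'c': 3 ⇒ 19;  out=∅∪out(19)={5}
  fail(16) 'bbcb': from fail(15)=3 chase 'b': 3→0 ⇒ 13;  out=∅∪out(13)=∅
  fail(7) 'caaba': from fail(6)=2 chase 'a': 2→13→0 ⇒ 1;  out=∅∪out(1)={0}
  fail(11) 'abccc': from fail(10)=19 chase 'c': 19→3 ⇒ 19;  out=∅∪out(19)={5}
  fail(17) 'bbcbc': from fail(16)=13 chase 'c': 13→0 ⇒ 3;  out=∅∪out(3)=∅
  fail(8) 'caabab': from fail(7)=1 chase 'b': 1 ⇒ 2;  out={2}∪out(2)={1,2}
  fail(12) 'abcccc': from fail(11)=19 chase 'c': 19→3 ⇒ 19;  out={3}∪out(19)={3,5}
  fail(18) 'bbcbca': from fail(17)=3 chase 'a': 3 ⇒ 4;  out={4}∪out(4)={0,4}

Run:
pos 0 'a': at 1  → match P0@[0:0]
pos 1 'b': at 2  → match P1@[0:1]
pos 2 'c': at 9
pos 3 'c': at 10  → match P5@[2:3]
pos 4 'c': at 11  → match P5@[3:4]
pos 5 'c': at 12  → match P3@[0:5],P5@[4:5]
pos 6 'a': at 4 (fail-walked)  → match P0@[6:6]
pos 7 'a': at 5  → match P0@[7:7]
pos 8 'c': at 3 (fail-walked)
pos 9 'c': at 19  → match P5@[8:9]
pos 10 'b': at 13 (fail-walked)
pos 11 'b': at 14
pos 12 'c': at 15
pos 13 'b': at 16
pos 14 'c': at 17
pos 15 'a': at 18  → match P0@[15:15],P4@[10:15]
pos 16 'c': at 3 (fail-walked)
pos 17 'c': at 19  → match P5@[16:17]
pos 18 'a': at 4 (fail-walked)  → match P0@[18:18]
pos 19 'c': at 3 (fail-walked)
pos 20 'c': at 19  → match P5@[19:20]
pos 21 'c': at 19 (fail-walked)  → match P5@[20:21]
pos 22 'c': at 19 (fail-walked)  → match P5@[21:22]
pos 23 'a': at 4 (fail-walked)  → match P0@[23:23]
pos 24 'c': at 3 (fail-walked)
pos 25 'a': at 4  → match P0@[25:25]
pos 26 'b': at 2 (fail-walked)  → match P1@[25:26]
pos 27 'c': at 9
pos 28 'c': at 10  → match P5@[27:28]
pos 29 'a': at 4 (fail-walked)  → match P0@[29:29]
pos 30 'b': at 2 (fail-walked)  → match P1@[29:30]
pos 31 'a': at 1 (fail-walked)  → match P0@[31:31]
pos 32 'b': at 2  → match P1@[31:32]
pos 33 'c': at 9
pos 34 'b': at 13 (fail-walked)
pos 35 'a': at 1 (fail-walked)  → match P0@[35:35]
pos 36 'c': at 3 (fail-walked)
pos 37 'a': at 4  → match P0@[37:37]
pos 38 'c': at 3 (fail-walked)
pos 39 'a': at 4  → match P0@[39:39]
pos 40 'a': at 5  → match P0@[40:40]
pos 41 'b': at 6  → match P1@[40:41]
pos 42 'a': at 7  → match P0@[42:42]
pos 43 'b': at 8  → match P1@[42:43],P2@[38:43]
pos 44 'c': at 9 (fail-walked)
pos 45 'a': at 4 (fail-walked)  → match P0@[45:45]
pos 46 'a': at 5  → match P0@[46:46]
pos 47 'b': at 6  → match P1@[46:47]
pos 48 'a': at 7  → match P0@[48:48]
pos 49 'b': at 8  → match P1@[48:49],P2@[44:49]
pos 50 'c': at 9 (fail-walked)
pos 51 'b': at 13 (fail-walked)
pos 52 'b': at 14
pos 53 'c': at 15
pos 54 'b': at 16
pos 55 'a': at 1 (fail-walked)  → match P0@[55:55]
pos 56 'a': at 1 (fail-walked)  → match P0@[56:56]
pos 57 'c': at 3 (fail-walked)
pos 58 'c': at 19  → match P5@[57:58]
pos 59 'c': at 19 (fail-walked)  → match P5@[58:59]
pos 60 'c': at 19 (fail-walked)  → match P5@[59:60]
pos 61 'c': at 19 (fail-walked)  → match P5@[60:61]
pos 62 'a': at 4 (fail-walked)  → match P0@[62:62]
pos 63 'a': at 5  → match P0@[63:63]
pos 64 'b': at 6  → match P1@[63:64]
pos 65 'a': at 7  → match P0@[65:65]
pos 66 'b': at 8  → match P1@[65:66],P2@[61:66]
pos 67 'b': at 14 (fail-walked)
pos 68 'a': at 1 (fail-walked)  → match P0@[68:68]
pos 69 'c': at 3 (fail-walked)
pos 70 'a': at 4  → match P0@[70:70]
pos 71 'c': at 3 (fail-walked)
pos 72 'c': at 19  → match P5@[71:72]
pos 73 'b': at 13 (fail-walked)
pos 74 'b': at 14
pos 75 'c': at 15
pos 76 'b': at 16
pos 77 'c': at 17
pos 78 'a': at 18  → match P0@[78:78],P4@[73:78]
pos 79 'a': at 5 (fail-walked)  → match P0@[79:79]

Result: [[0,0],[1,1],[3,5],[4,5],[5,3],[5,5],[6,0],[7,0],[9,5],[15,0],[15,4],[17,5],[18,0],[20,5],[21,5],[22,5],[23,0],[25,0],[26,1],[28,5],[29,0],[30,1],[31,0],[32,1],[35,0],[37,0],[39,0],[40,0],[41,1],[42,0],[43,1],[43,2],[45,0],[46,0],[47,1],[48,0],[49,1],[49,2],[55,0],[56,0],[58,5],[59,5],[60,5],[61,5],[62,0],[63,0],[64,1],[65,0],[66,1],[66,2],[68,0],[70,0],[72,5],[78,0],[78,4],[79,0]]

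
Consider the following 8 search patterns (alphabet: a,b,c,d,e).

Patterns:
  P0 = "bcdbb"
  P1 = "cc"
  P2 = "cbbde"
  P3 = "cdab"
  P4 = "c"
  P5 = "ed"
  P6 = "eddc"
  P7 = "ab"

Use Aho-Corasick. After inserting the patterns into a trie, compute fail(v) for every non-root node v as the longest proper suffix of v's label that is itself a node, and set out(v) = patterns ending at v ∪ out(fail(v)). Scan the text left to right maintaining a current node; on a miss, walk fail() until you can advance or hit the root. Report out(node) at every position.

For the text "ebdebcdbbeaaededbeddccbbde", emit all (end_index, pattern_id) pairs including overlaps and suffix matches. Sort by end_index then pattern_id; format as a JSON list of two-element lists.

Build:
Trie (insert patterns):
  n0 'ε': a→19 b→1 c→6 e→15
  n1 'b': c→2
  n2 'bc': d→3
  n3 'bcd': b→4
  n4 'bcdb': b→5
  n5 'bcdbb': ·  ←P0
  n6 'c': b→8 c→7 d→12  ←P4
  n7 'cc': ·  ←P1
  n8 'cb': b→9
  n9 'cbb': d→10
  n10 'cbbd': e→11
  n11 'cbbde': ·  ←P2
  n12 'cd': a→13
  n13 'cda': b→14
  n14 'cdab': ·  ←P3
  n15 'e': d→16
  n16 'ed': d→17  ←P5
  n17 'edd': c→18
  n18 'eddc': ·  ←P6
  n19 'a': b→20
  n20 'ab': ·  ←P7

BFS fail/out derivation:
  n1('b'): parent n0 fail=0; on 'b' 0 → fail=0;  out ∅∪∅=∅
  n6('c'): parent n0 fail=0; on 'c' 0 → fail=0;  out {4}∪∅={4}
  n15('e'): parent n0 fail=0; on 'e' 0 → fail=0;  out ∅∪∅=∅
  n19('a'): parent n0 fail=0; on 'a' 0 → fail=0;  out ∅∪∅=∅
  n2('bc'): parent n1 fail=0; on 'c' 0 → fail=6;  out ∅∪{4}={4}
  n7('cc'): parent n6 fail=0; on 'c' 0 → fail=6;  out {1}∪{4}={1,4}
  n8('cb'): parent n6 fail=0; on 'b' 0 → fail=1;  out ∅∪∅=∅
  n12('cd'): parent n6 fail=0; on 'd' 0 → fail=0;  out ∅∪∅=∅
  n16('ed'): parent n15 fail=0; on 'd' 0 → fail=0;  out {5}∪∅={5}
  n20('ab'): parent n19 fail=0; on 'b' 0 → fail=1;  out {7}∪∅={7}
  n3('bcd'): parent n2 fail=6; on 'd' 6 → fail=12;  out ∅∪∅=∅
  n9('cbb'): parent n8 fail=1; on 'b' 1→0 → fail=1;  out ∅∪∅=∅
  n13('cda'): parent n12 fail=0; on 'a' 0 → fail=19;  out ∅∪∅=∅
  n17('edd'): parent n16 fail=0; on 'd' 0 → fail=0;  out ∅∪∅=∅
  n4('bcdb'): parent n3 fail=12; on 'b' 12→0 → fail=1;  out ∅∪∅=∅
  n10('cbbd'): parent n9 fail=1; on 'd' 1→0 → fail=0;  out ∅∪∅=∅
  n14('cdab'): parent n13 fail=19; on 'b' 19 → fail=20;  out {3}∪{7}={3,7}
  n18('eddc'): parent n17 fail=0; on 'c' 0 → fail=6;  out {6}∪{4}={4,6}
  n5('bcdbb'): parent n4 fail=1; on 'b' 1→0 → fail=1;  out {0}∪∅={0}
  n11('cbbde'): parent n10 fail=0; on 'e' 0 → fail=15;  out {2}∪∅={2}

Run:
pos 0 'e': at 15
pos 1 'b': at 1 (fail-walked)
pos 2 'd': at 0 (fail-walked)
pos 3 'e': at 15
pos 4 'b': at 1 (fail-walked)
pos 5 'c': at 2  emit P4@[5:5]
pos 6 'd': at 3
pos 7 'b': at 4
pos 8 'b': at 5  emit P0@[4:8]
pos 9 'e': at 15 (fail-walked)
pos 10 'a': at 19 (fail-walked)
pos 11 'a': at 19 (fail-walked)
pos 12 'e': at 15 (fail-walked)
pos 13 'd': at 16  emit P5@[12:13]
pos 14 'e': at 15 (fail-walked)
pos 15 'd': at 16  emit P5@[14:15]
pos 16 'b': at 1 (fail-walked)
pos 17 'e': at 15 (fail-walked)
pos 18 'd': at 16  emit P5@[17:18]
pos 19 'd': at 17
pos 20 'c': at 18  emit P4@[20:20],P6@[17:20]
pos 21 'c': at 7 (fail-walked)  emit P1@[20:21],P4@[21:21]
pos 22 'b': at 8 (fail-walked)
pos 23 'b': at 9
pos 24 'd': at 10
pos 25 'e': at 11  emit P2@[21:25]

All matches (sorted): [[5,4],[8,0],[13,5],[15,5],[18,5],[20,4],[20,6],[21,1],[21,4],[25,2]]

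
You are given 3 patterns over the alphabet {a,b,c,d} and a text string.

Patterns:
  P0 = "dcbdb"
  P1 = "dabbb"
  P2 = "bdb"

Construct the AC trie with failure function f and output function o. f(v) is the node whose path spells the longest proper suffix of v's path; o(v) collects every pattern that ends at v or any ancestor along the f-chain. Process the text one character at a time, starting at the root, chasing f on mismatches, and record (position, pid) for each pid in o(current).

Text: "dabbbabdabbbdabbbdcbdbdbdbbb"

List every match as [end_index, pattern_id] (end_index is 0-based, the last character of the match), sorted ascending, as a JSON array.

Build automaton:
Trie (insert patterns):
  n0 'ε': b→10 d→1
  n1 'd': a→6 c→2
  n2 'dc': b→3
  n3 'dcb': d→4
  n4 'dcbd': b→5
  n5 'dcbdb': ·  [P0 ends]
  n6 'da': b→7
  n7 'dab': b→8
  n8 'dabb': b→9
  n9 'dabbb': ·  [P1 ends]
  n10 'b': d→11
  n11 'bd': b→12
  n12 'bdb': ·  [P2 ends]

Failure links (BFS by depth):
  fail(1) 'd': from fail(0)=0 chase 'd': 0 ⇒ 0;  out=∅∪out(0)=∅
  fail(10) 'b': from fail(0)=0 chase 'b': 0 ⇒ 0;  out=∅∪out(0)=∅
  fail(2) 'dc': from fail(1)=0 chase 'c': 0 ⇒ 0;  out=∅∪out(0)=∅
  fail(6) 'da': from fail(1)=0 chase 'a': 0 ⇒ 0;  out=∅∪out(0)=∅
  fail(11) 'bd': from fail(10)=0 chase 'd': 0 ⇒ 1;  out=∅∪out(1)=∅
  fail(3) 'dcb': from fail(2)=0 chase 'b': 0 ⇒ 10;  out=∅∪out(10)=∅
  fail(7) 'dab': from fail(6)=0 chase 'b': 0 ⇒ 10;  out=∅∪out(10)=∅
  fail(12) 'bdb': from fail(11)=1 chase 'b': 1→0 ⇒ 10;  out={2}∪out(10)={2}
  fail(4) 'dcbd': from fail(3)=10 chase 'd': 10 ⇒ 11;  out=∅∪out(11)=∅
  fail(8) 'dabb': from fail(7)=10 chase 'b': 10→0 ⇒ 10;  out=∅∪out(10)=∅
  fail(5) 'dcbdb': from fail(4)=11 chase 'b': 11 ⇒ 12;  out={0}∪out(12)={0,2}
  fail(9) 'dabbb': from fail(8)=10 chase 'b': 10→0 ⇒ 10;  out={1}∪out(10)={1}

Text stream:
i=0 'd': node 0→1
i=1 'a': node 1→6
i=2 'b': node 6→7
i=3 'b': node 7→8
i=4 'b': node 8→9  emit P1@[0:4]
i=5 'a': node 9→0 (fail-walked)
i=6 'b': node 0→10
i=7 'd': node 10→11
i=8 'a': node 11→6 (fail-walked)
i=9 'b': node 6→7
i=10 'b': node 7→8
i=11 'b': node 8→9  emit P1@[7:11]
i=12 'd': node 9→11 (fail-walked)
i=13 'a': node 11→6 (fail-walked)
i=14 'b': node 6→7
i=15 'b': node 7→8
i=16 'b': node 8→9  emit P1@[12:16]
i=17 'd': node 9→11 (fail-walked)
i=18 'c': node 11→2 (fail-walked)
i=19 'b': node 2→3
i=20 'd': node 3→4
i=21 'b': node 4→5  emit P0@[17:21],P2@[19:21]
i=22 'd': node 5→11 (fail-walked)
i=23 'b': node 11→12  emit P2@[21:23]
i=24 'd': node 12→11 (fail-walked)
i=25 'b': node 11→12  emit P2@[23:25]
i=26 'b': node 12→10 (fail-walked)
i=27 'b': node 10→10 (fail-walked)

Result: [[4,1],[11,1],[16,1],[21,0],[21,2],[23,2],[25,2]]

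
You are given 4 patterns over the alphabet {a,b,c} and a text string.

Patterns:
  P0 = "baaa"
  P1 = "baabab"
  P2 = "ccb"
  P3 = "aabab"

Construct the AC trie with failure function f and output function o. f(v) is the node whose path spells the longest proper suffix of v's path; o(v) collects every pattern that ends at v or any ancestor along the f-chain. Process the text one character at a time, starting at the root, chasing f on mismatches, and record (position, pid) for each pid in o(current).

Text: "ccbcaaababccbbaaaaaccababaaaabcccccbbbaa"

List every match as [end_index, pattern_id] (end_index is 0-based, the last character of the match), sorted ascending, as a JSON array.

Construct AC machine:
Trie (insert patterns):
  0='ε' goto a→11 b→1 c→8
  1='b' goto a→2
  2='ba' goto a→3
  3='baa' goto a→4 b→5
  4='baaa' goto ·  ←P0
  5='baab' goto a→6
  6='baaba' goto b→7
  7='baabab' goto ·  ←P1
  8='c' goto c→9
  9='cc' goto b→10
  10='ccb' goto ·  ←P2
  11='a' goto a→12
  12='aa' goto b→13
  13='aab' goto a→14
  14='aaba' goto b→15
  15='aabab' goto ·  ←P3

BFS fail/out derivation:
  fail(1) 'b': from fail(0)=0 chase 'b': 0 ⇒ 0;  out=∅∪out(0)=∅
  fail(8) 'c': from fail(0)=0 chase 'c': 0 ⇒ 0;  out=∅∪out(0)=∅
  fail(11) 'a': from fail(0)=0 chase 'a': 0 ⇒ 0;  out=∅∪out(0)=∅
  fail(2) 'ba': from fail(1)=0 chase 'a': 0 ⇒ 11;  out=∅∪out(11)=∅
  fail(9) 'cc': from fail(8)=0 chase 'c': 0 ⇒ 8;  out=∅∪out(8)=∅
  fail(12) 'aa': from fail(11)=0 chase 'a': 0 ⇒ 11;  out=∅∪out(11)=∅
  fail(3) 'baa': from fail(2)=11 chase 'a': 11 ⇒ 12;  out=∅∪out(12)=∅
  fail(10) 'ccb': from fail(9)=8 chase 'b': 8→0 ⇒ 1;  out={2}∪out(1)={2}
  fail(13) 'aab': from fail(12)=11 chase 'b': 11→0 ⇒ 1;  out=∅∪out(1)=∅
  fail(4) 'baaa': from fail(3)=12 chase 'a': 12→11 ⇒ 12;  out={0}∪out(12)={0}
  fail(5) 'baab': from fail(3)=12 chase 'b': 12 ⇒ 13;  out=∅∪out(13)=∅
  fail(14) 'aaba': from fail(13)=1 chase 'a': 1 ⇒ 2;  out=∅∪out(2)=∅
  fail(6) 'baaba': from fail(5)=13 chase 'a': 13 ⇒ 14;  out=∅∪out(14)=∅
  fail(15) 'aabab': from fail(14)=2 chase 'b': 2→11→0 ⇒ 1;  out={3}∪out(1)={3}
  fail(7) 'baabab': from fail(6)=14 chase 'b': 14 ⇒ 15;  out={1}∪out(15)={1,3}

Run:
pos 0 'c': at 8
pos 1 'c': at 9
pos 2 'b': at 10  → match P2@[0:2]
pos 3 'c': at 8 (fail-walked)
pos 4 'a': at 11 (fail-walked)
pos 5 'a': at 12
pos 6 'a': at 12 (fail-walked)
pos 7 'b': at 13
pos 8 'a': at 14
pos 9 'b': at 15  → match P3@[5:9]
pos 10 'c': at 8 (fail-walked)
pos 11 'c': at 9
pos 12 'b': at 10  → match P2@[10:12]
pos 13 'b': at 1 (fail-walked)
pos 14 'a': at 2
pos 15 'a': at 3
pos 16 'a': at 4  → match P0@[13:16]
pos 17 'a': at 12 (fail-walked)
pos 18 'a': at 12 (fail-walked)
pos 19 'c': at 8 (fail-walked)
pos 20 'c': at 9
pos 21 'a': at 11 (fail-walked)
pos 22 'b': at 1 (fail-walked)
pos 23 'a': at 2
pos 24 'b': at 1 (fail-walked)
pos 25 'a': at 2
pos 26 'a': at 3
pos 27 'a': at 4  → match P0@[24:27]
pos 28 'a': at 12 (fail-walked)
pos 29 'b': at 13
pos 30 'c': at 8 (fail-walked)
pos 31 'c': at 9
pos 32 'c': at 9 (fail-walked)
pos 33 'c': at 9 (fail-walked)
pos 34 'c': at 9 (fail-walked)
pos 35 'b': at 10  → match P2@[33:35]
pos 36 'b': at 1 (fail-walked)
pos 37 'b': at 1 (fail-walked)
pos 38 'a': at 2
pos 39 'a': at 3

All matches (sorted): [[2,2],[9,3],[12,2],[16,0],[27,0],[35,2]]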